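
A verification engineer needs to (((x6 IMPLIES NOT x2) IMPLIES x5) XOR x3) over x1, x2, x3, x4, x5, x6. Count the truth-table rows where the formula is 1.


Formula: (((x6 IMPLIES NOT x2) IMPLIES x5) XOR x3) over 6 vars (64 rows)
Evaluate each row (x1, x2, x3, x4, x5, x6 as bits, MSB first):
  row 0 [000000]: (((0 IMPLIES NOT 0) IMPLIES 0) XOR 0) -> 0
  row 1 [000001]: (((1 IMPLIES NOT 0) IMPLIES 0) XOR 0) -> 0
  row 2 [000010]: (((0 IMPLIES NOT 0) IMPLIES 1) XOR 0) -> 1
  row 3 [000011]: (((1 IMPLIES NOT 0) IMPLIES 1) XOR 0) -> 1
  row 4 [000100]: (((0 IMPLIES NOT 0) IMPLIES 0) XOR 0) -> 0
  (every remaining row is evaluated the same way; all 64 results are listed next)
Full result column, 8 rows per line (x1,x2,x3 fixed per line; x4,x5,x6 runs 000..111 left to right):
  rows 0-7 [x1,x2,x3=000]: 00110011  (ones: 4)
  rows 8-15 [x1,x2,x3=001]: 11001100  (ones: 4)
  rows 16-23 [x1,x2,x3=010]: 01110111  (ones: 6)
  rows 24-31 [x1,x2,x3=011]: 10001000  (ones: 2)
  rows 32-39 [x1,x2,x3=100]: 00110011  (ones: 4)
  rows 40-47 [x1,x2,x3=101]: 11001100  (ones: 4)
  rows 48-55 [x1,x2,x3=110]: 01110111  (ones: 6)
  rows 56-63 [x1,x2,x3=111]: 10001000  (ones: 2)
Count of 1-rows = 4+4+6+2+4+4+6+2 = 32

32


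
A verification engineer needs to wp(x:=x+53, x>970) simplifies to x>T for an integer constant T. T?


Formula: wp(x:=E, P) = P[E/x] (substitute E for x in postcondition)
Step 1: Postcondition: x>970
Step 2: Substitute x+53 for x: x+53>970
Step 3: Solve for x: x > 970-53 = 917

917


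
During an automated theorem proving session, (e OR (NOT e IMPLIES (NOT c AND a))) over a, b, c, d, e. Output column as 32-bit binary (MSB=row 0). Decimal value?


Formula: (e OR (NOT e IMPLIES (NOT c AND a))) over a, b, c, d, e (32 rows)
Evaluate each row (bits = a,b,c,d,e, MSB first):
  row 0 [00000]: (0 OR (NOT 0 IMPLIES (NOT 0 AND 0))) -> 0
  row 1 [00001]: (1 OR (NOT 1 IMPLIES (NOT 0 AND 0))) -> 1
  row 2 [00010]: (0 OR (NOT 0 IMPLIES (NOT 0 AND 0))) -> 0
  row 3 [00011]: (1 OR (NOT 1 IMPLIES (NOT 0 AND 0))) -> 1
  row 4 [00100]: (0 OR (NOT 0 IMPLIES (NOT 1 AND 0))) -> 0
  row 5 [00101]: (1 OR (NOT 1 IMPLIES (NOT 1 AND 0))) -> 1
  row 6 [00110]: (0 OR (NOT 0 IMPLIES (NOT 1 AND 0))) -> 0
  row 7 [00111]: (1 OR (NOT 1 IMPLIES (NOT 1 AND 0))) -> 1
  row 8 [01000]: (0 OR (NOT 0 IMPLIES (NOT 0 AND 0))) -> 0
  row 9 [01001]: (1 OR (NOT 1 IMPLIES (NOT 0 AND 0))) -> 1
  row 10 [01010]: (0 OR (NOT 0 IMPLIES (NOT 0 AND 0))) -> 0
  row 11 [01011]: (1 OR (NOT 1 IMPLIES (NOT 0 AND 0))) -> 1
  row 12 [01100]: (0 OR (NOT 0 IMPLIES (NOT 1 AND 0))) -> 0
  row 13 [01101]: (1 OR (NOT 1 IMPLIES (NOT 1 AND 0))) -> 1
  row 14 [01110]: (0 OR (NOT 0 IMPLIES (NOT 1 AND 0))) -> 0
  row 15 [01111]: (1 OR (NOT 1 IMPLIES (NOT 1 AND 0))) -> 1
  row 16 [10000]: (0 OR (NOT 0 IMPLIES (NOT 0 AND 1))) -> 1
  row 17 [10001]: (1 OR (NOT 1 IMPLIES (NOT 0 AND 1))) -> 1
  row 18 [10010]: (0 OR (NOT 0 IMPLIES (NOT 0 AND 1))) -> 1
  row 19 [10011]: (1 OR (NOT 1 IMPLIES (NOT 0 AND 1))) -> 1
  row 20 [10100]: (0 OR (NOT 0 IMPLIES (NOT 1 AND 1))) -> 0
  row 21 [10101]: (1 OR (NOT 1 IMPLIES (NOT 1 AND 1))) -> 1
  row 22 [10110]: (0 OR (NOT 0 IMPLIES (NOT 1 AND 1))) -> 0
  row 23 [10111]: (1 OR (NOT 1 IMPLIES (NOT 1 AND 1))) -> 1
  row 24 [11000]: (0 OR (NOT 0 IMPLIES (NOT 0 AND 1))) -> 1
  row 25 [11001]: (1 OR (NOT 1 IMPLIES (NOT 0 AND 1))) -> 1
  row 26 [11010]: (0 OR (NOT 0 IMPLIES (NOT 0 AND 1))) -> 1
  row 27 [11011]: (1 OR (NOT 1 IMPLIES (NOT 0 AND 1))) -> 1
  row 28 [11100]: (0 OR (NOT 0 IMPLIES (NOT 1 AND 1))) -> 0
  row 29 [11101]: (1 OR (NOT 1 IMPLIES (NOT 1 AND 1))) -> 1
  row 30 [11110]: (0 OR (NOT 0 IMPLIES (NOT 1 AND 1))) -> 0
  row 31 [11111]: (1 OR (NOT 1 IMPLIES (NOT 1 AND 1))) -> 1
Full result column, 4 rows per line (a,b,c fixed per line; d,e runs 00..11 left to right):
  rows 0-3 [a,b,c=000]: 0101  = hex 5
  rows 4-7 [a,b,c=001]: 0101  = hex 5
  rows 8-11 [a,b,c=010]: 0101  = hex 5
  rows 12-15 [a,b,c=011]: 0101  = hex 5
  rows 16-19 [a,b,c=100]: 1111  = hex F
  rows 20-23 [a,b,c=101]: 0101  = hex 5
  rows 24-27 [a,b,c=110]: 1111  = hex F
  rows 28-31 [a,b,c=111]: 0101  = hex 5
Output column (row 0 .. row 31) = 01010101010101011111010111110101
Output column grouped in 4s = 0101 0101 0101 0101 1111 0101 1111 0101 = 0x5555F5F5
Convert to decimal digit by digit (value = value*16 + digit):
  5 -> 5
  5*16 + 5 = 85
  85*16 + 5 = 1365
  1365*16 + 5 = 21845
  21845*16 + 15 (F) = 349535
  349535*16 + 5 = 5592565
  5592565*16 + 15 (F) = 89481055
  89481055*16 + 5 = 1431696885
Decimal = 1431696885

1431696885


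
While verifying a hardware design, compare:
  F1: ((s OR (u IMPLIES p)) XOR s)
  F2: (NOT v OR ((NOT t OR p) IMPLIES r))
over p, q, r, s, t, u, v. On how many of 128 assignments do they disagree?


F1 = ((s OR (u IMPLIES p)) XOR s)
F2 = (NOT v OR ((NOT t OR p) IMPLIES r))
Evaluate both on each of 128 rows (bits = p,q,r,s,t,u,v):
  row 0 [0000000]: F1=1 F2=1 -> 0
  row 1 [0000001]: F1=1 F2=0 (differ) -> 1
  row 2 [0000010]: F1=0 F2=1 (differ) -> 1
  row 3 [0000011]: F1=0 F2=0 -> 0
  row 4 [0000100]: F1=1 F2=1 -> 0
  (every remaining row is evaluated the same way; all 128 results are listed next)
Full result column, 8 rows per line (p,q,r,s fixed per line; t,u,v runs 000..111 left to right):
  rows 0-7 [p,q,r,s=0000]: 01100011  (ones: 4)
  rows 8-15 [p,q,r,s=0001]: 10101111  (ones: 6)
  rows 16-23 [p,q,r,s=0010]: 00110011  (ones: 4)
  rows 24-31 [p,q,r,s=0011]: 11111111  (ones: 8)
  rows 32-39 [p,q,r,s=0100]: 01100011  (ones: 4)
  rows 40-47 [p,q,r,s=0101]: 10101111  (ones: 6)
  rows 48-55 [p,q,r,s=0110]: 00110011  (ones: 4)
  rows 56-63 [p,q,r,s=0111]: 11111111  (ones: 8)
  rows 64-71 [p,q,r,s=1000]: 01010101  (ones: 4)
  rows 72-79 [p,q,r,s=1001]: 10101010  (ones: 4)
  rows 80-87 [p,q,r,s=1010]: 00000000  (ones: 0)
  rows 88-95 [p,q,r,s=1011]: 11111111  (ones: 8)
  rows 96-103 [p,q,r,s=1100]: 01010101  (ones: 4)
  rows 104-111 [p,q,r,s=1101]: 10101010  (ones: 4)
  rows 112-119 [p,q,r,s=1110]: 00000000  (ones: 0)
  rows 120-127 [p,q,r,s=1111]: 11111111  (ones: 8)
Disagreements = 4+6+4+8+4+6+4+8+4+4+0+8+4+4+0+8 = 76

76


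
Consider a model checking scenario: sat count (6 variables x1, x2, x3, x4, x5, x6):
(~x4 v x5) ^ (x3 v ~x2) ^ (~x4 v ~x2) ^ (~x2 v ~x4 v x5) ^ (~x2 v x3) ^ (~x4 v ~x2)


CNF with 6 clauses over 6 vars (64 assignments).
An assignment satisfies CNF iff every clause has >=1 true literal.
Check each row (bits = x1,x2,x3,x4,x5,x6; clause T/F shown):
  row 0 [000000]: clauses=TTTTTT -> 1
  row 1 [000001]: clauses=TTTTTT -> 1
  row 2 [000010]: clauses=TTTTTT -> 1
  row 3 [000011]: clauses=TTTTTT -> 1
  row 4 [000100]: clauses=FTTTTT -> 0
  (every remaining row is evaluated the same way; all 64 results are listed next)
Full result column, 8 rows per line (x1,x2,x3 fixed per line; x4,x5,x6 runs 000..111 left to right):
  rows 0-7 [x1,x2,x3=000]: 11110011  (ones: 6)
  rows 8-15 [x1,x2,x3=001]: 11110011  (ones: 6)
  rows 16-23 [x1,x2,x3=010]: 00000000  (ones: 0)
  rows 24-31 [x1,x2,x3=011]: 11110000  (ones: 4)
  rows 32-39 [x1,x2,x3=100]: 11110011  (ones: 6)
  rows 40-47 [x1,x2,x3=101]: 11110011  (ones: 6)
  rows 48-55 [x1,x2,x3=110]: 00000000  (ones: 0)
  rows 56-63 [x1,x2,x3=111]: 11110000  (ones: 4)
Satisfying assignments = 6+6+0+4+6+6+0+4 = 32

32


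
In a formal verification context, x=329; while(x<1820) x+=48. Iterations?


Step 1: x goes from 329 toward 1820 by 48; the body runs while x<1820, so iterations = ceil((bound-start)/step)
Step 2: Distance=1491
Step 3: ceil(1491/48)=32

32


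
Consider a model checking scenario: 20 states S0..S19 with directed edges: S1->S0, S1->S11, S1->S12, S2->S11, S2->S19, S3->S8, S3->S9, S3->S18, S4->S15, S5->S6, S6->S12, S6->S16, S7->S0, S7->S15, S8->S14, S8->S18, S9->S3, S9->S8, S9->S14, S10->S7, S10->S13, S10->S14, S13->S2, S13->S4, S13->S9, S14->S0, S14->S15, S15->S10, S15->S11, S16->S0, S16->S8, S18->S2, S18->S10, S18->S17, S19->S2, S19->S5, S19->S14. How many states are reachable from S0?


BFS from S0:
  layer 0: {S0}
Reachable set: {S0}
Count = 1

1


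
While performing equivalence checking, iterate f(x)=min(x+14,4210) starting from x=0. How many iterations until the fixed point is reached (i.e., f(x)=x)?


Step 1: x=0, cap=4210, increment=14
Step 2: x grows by 14 each step until capped at 4210; fixed point is x=4210
Step 3: iterations = ceil(4210/14) = 301

301


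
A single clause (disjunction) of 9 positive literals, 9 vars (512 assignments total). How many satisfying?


Step 1: Total=2^9=512
Step 2: Unsat when all 9 false: 2^0=1
Step 3: Sat=512-1=511

511


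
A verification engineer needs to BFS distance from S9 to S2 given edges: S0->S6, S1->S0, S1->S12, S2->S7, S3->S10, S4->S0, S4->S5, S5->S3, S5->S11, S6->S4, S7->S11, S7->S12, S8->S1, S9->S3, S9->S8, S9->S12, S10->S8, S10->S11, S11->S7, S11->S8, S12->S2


BFS layer-by-layer from S9:
  dist 0: {S9}
  dist 1: {S3, S8, S12}
  dist 2: {S1, S2, S10}
  -> S2 reached at distance 2
Shortest path length = 2

2


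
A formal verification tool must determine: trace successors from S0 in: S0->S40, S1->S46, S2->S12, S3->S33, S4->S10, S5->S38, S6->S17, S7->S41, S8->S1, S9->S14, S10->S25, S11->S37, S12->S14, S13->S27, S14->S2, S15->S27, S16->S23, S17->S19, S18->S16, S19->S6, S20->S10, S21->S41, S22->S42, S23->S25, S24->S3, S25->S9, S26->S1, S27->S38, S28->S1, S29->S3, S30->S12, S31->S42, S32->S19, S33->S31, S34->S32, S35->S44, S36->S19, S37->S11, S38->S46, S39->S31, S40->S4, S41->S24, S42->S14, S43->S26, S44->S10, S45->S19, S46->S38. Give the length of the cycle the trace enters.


Trace from S0 until a state repeats:
  S0 -> S40 -> S4 -> S10 -> S25 -> S9 -> S14 -> S2 -> S12 -> S14
S14 first seen at step 6, revisited at step 9.
Cycle length = 9 - 6 = 3

3


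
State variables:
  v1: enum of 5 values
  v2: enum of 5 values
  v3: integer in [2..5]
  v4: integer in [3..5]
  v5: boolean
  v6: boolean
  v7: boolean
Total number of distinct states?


State space = product of domain sizes of all variables.
Domain sizes:
  v1 (enum of 5 values): 5
  v2 (enum of 5 values): 5
  v3 (integer in [2..5]): 4
  v4 (integer in [3..5]): 3
  v5 (boolean): 2
  v6 (boolean): 2
  v7 (boolean): 2
Product = 5 * 5 * 4 * 3 * 2 * 2 * 2 = 2400

2400


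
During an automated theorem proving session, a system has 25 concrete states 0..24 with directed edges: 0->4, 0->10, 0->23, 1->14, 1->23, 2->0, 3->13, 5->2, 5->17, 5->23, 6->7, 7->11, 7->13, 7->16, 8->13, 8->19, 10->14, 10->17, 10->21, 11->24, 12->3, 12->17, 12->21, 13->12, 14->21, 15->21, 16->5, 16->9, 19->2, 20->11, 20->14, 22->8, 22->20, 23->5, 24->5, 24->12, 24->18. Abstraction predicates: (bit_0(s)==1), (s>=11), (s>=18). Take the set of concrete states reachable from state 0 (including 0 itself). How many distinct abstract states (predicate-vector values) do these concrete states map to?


BFS from 0:
Concrete reachable: {0, 2, 4, 5, 10, 14, 17, 21, 23}
Abstract via predicates (bit_0(s)==1), (s>=11), (s>=18):
  (0,0,0) <- {0, 2, 4, 10}
  (0,1,0) <- {14}
  (1,0,0) <- {5}
  (1,1,0) <- {17}
  (1,1,1) <- {21, 23}
Distinct abstract states = 5

5


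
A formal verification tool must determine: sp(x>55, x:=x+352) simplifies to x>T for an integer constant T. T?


Formula: sp(P, x:=E) = exists old_x. (x = E[old_x/x]) AND P[old_x/x] (old_x is the value of x before the assignment; eliminate old_x by solving x = E[old_x/x] for old_x)
Step 1: Precondition P: x>55, i.e. old_x > 55
Step 2: Assignment gives x = old_x + 352, so old_x = x - 352
Step 3: Substitute into P: x - 352 > 55
Step 4: Simplify: x > 55+352 = 407

407


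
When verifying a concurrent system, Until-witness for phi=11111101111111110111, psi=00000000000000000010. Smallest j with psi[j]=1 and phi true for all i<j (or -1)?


(phi U psi) at 0: need smallest j with psi[j]=1 and phi[i]=1 for all i in [0,j).
Scan from step 0:
  step 0: phi=1, psi=0 -> continue
  step 1: phi=1, psi=0 -> continue
  step 2: phi=1, psi=0 -> continue
  step 3: phi=1, psi=0 -> continue
  step 6: phi=0 -> phi-prefix broken from here
  step 18: psi=1 but phi already failed -> not a witness
  end of trace: no witness -> -1
Witness step = -1

-1


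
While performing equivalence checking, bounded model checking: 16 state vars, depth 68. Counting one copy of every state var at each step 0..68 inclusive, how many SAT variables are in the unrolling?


BMC unrolls to depth k, creating one copy of each state var for steps 0..k.
Step count = 68 + 1 = 69 (steps 0 through 68)
Vars per step = 16
Total = 16 * 69 = 1104

1104


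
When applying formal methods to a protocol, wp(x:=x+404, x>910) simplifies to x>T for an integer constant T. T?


Formula: wp(x:=E, P) = P[E/x] (substitute E for x in postcondition)
Step 1: Postcondition: x>910
Step 2: Substitute x+404 for x: x+404>910
Step 3: Solve for x: x > 910-404 = 506

506


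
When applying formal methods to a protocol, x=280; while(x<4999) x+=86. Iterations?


Step 1: x goes from 280 toward 4999 by 86; the body runs while x<4999, so iterations = ceil((bound-start)/step)
Step 2: Distance=4719
Step 3: ceil(4719/86)=55

55


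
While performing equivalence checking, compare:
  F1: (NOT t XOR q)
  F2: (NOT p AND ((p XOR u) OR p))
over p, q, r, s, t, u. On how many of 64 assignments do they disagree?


F1 = (NOT t XOR q)
F2 = (NOT p AND ((p XOR u) OR p))
Evaluate both on each of 64 rows (bits = p,q,r,s,t,u):
  row 0 [000000]: F1=1 F2=0 (differ) -> 1
  row 1 [000001]: F1=1 F2=1 -> 0
  row 2 [000010]: F1=0 F2=0 -> 0
  row 3 [000011]: F1=0 F2=1 (differ) -> 1
  row 4 [000100]: F1=1 F2=0 (differ) -> 1
  (every remaining row is evaluated the same way; all 64 results are listed next)
Full result column, 8 rows per line (p,q,r fixed per line; s,t,u runs 000..111 left to right):
  rows 0-7 [p,q,r=000]: 10011001  (ones: 4)
  rows 8-15 [p,q,r=001]: 10011001  (ones: 4)
  rows 16-23 [p,q,r=010]: 01100110  (ones: 4)
  rows 24-31 [p,q,r=011]: 01100110  (ones: 4)
  rows 32-39 [p,q,r=100]: 11001100  (ones: 4)
  rows 40-47 [p,q,r=101]: 11001100  (ones: 4)
  rows 48-55 [p,q,r=110]: 00110011  (ones: 4)
  rows 56-63 [p,q,r=111]: 00110011  (ones: 4)
Disagreements = 4+4+4+4+4+4+4+4 = 32

32


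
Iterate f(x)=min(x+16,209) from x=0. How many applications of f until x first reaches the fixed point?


Step 1: x=0, cap=209, increment=16
Step 2: x grows by 16 each step until capped at 209; fixed point is x=209
Step 3: iterations = ceil(209/16) = 14

14


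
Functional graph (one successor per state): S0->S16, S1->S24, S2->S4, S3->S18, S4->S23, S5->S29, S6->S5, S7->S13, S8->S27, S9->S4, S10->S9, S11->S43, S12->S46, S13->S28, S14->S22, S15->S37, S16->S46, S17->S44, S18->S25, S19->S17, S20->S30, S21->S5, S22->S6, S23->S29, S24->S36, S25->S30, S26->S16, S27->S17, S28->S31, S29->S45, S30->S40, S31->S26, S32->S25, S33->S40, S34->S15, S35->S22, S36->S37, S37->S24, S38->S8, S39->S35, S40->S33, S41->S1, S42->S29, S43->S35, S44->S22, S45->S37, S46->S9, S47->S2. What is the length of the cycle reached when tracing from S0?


Trace from S0 until a state repeats:
  S0 -> S16 -> S46 -> S9 -> S4 -> S23 -> S29 -> S45 -> S37 -> S24 -> S36 -> S37
S37 first seen at step 8, revisited at step 11.
Cycle length = 11 - 8 = 3

3


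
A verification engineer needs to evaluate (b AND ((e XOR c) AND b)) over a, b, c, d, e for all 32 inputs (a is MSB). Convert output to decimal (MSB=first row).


Formula: (b AND ((e XOR c) AND b)) over a, b, c, d, e (32 rows)
Evaluate each row (bits = a,b,c,d,e, MSB first):
  row 0 [00000]: (0 AND ((0 XOR 0) AND 0)) -> 0
  row 1 [00001]: (0 AND ((1 XOR 0) AND 0)) -> 0
  row 2 [00010]: (0 AND ((0 XOR 0) AND 0)) -> 0
  row 3 [00011]: (0 AND ((1 XOR 0) AND 0)) -> 0
  row 4 [00100]: (0 AND ((0 XOR 1) AND 0)) -> 0
  row 5 [00101]: (0 AND ((1 XOR 1) AND 0)) -> 0
  row 6 [00110]: (0 AND ((0 XOR 1) AND 0)) -> 0
  row 7 [00111]: (0 AND ((1 XOR 1) AND 0)) -> 0
  row 8 [01000]: (1 AND ((0 XOR 0) AND 1)) -> 0
  row 9 [01001]: (1 AND ((1 XOR 0) AND 1)) -> 1
  row 10 [01010]: (1 AND ((0 XOR 0) AND 1)) -> 0
  row 11 [01011]: (1 AND ((1 XOR 0) AND 1)) -> 1
  row 12 [01100]: (1 AND ((0 XOR 1) AND 1)) -> 1
  row 13 [01101]: (1 AND ((1 XOR 1) AND 1)) -> 0
  row 14 [01110]: (1 AND ((0 XOR 1) AND 1)) -> 1
  row 15 [01111]: (1 AND ((1 XOR 1) AND 1)) -> 0
  row 16 [10000]: (0 AND ((0 XOR 0) AND 0)) -> 0
  row 17 [10001]: (0 AND ((1 XOR 0) AND 0)) -> 0
  row 18 [10010]: (0 AND ((0 XOR 0) AND 0)) -> 0
  row 19 [10011]: (0 AND ((1 XOR 0) AND 0)) -> 0
  row 20 [10100]: (0 AND ((0 XOR 1) AND 0)) -> 0
  row 21 [10101]: (0 AND ((1 XOR 1) AND 0)) -> 0
  row 22 [10110]: (0 AND ((0 XOR 1) AND 0)) -> 0
  row 23 [10111]: (0 AND ((1 XOR 1) AND 0)) -> 0
  row 24 [11000]: (1 AND ((0 XOR 0) AND 1)) -> 0
  row 25 [11001]: (1 AND ((1 XOR 0) AND 1)) -> 1
  row 26 [11010]: (1 AND ((0 XOR 0) AND 1)) -> 0
  row 27 [11011]: (1 AND ((1 XOR 0) AND 1)) -> 1
  row 28 [11100]: (1 AND ((0 XOR 1) AND 1)) -> 1
  row 29 [11101]: (1 AND ((1 XOR 1) AND 1)) -> 0
  row 30 [11110]: (1 AND ((0 XOR 1) AND 1)) -> 1
  row 31 [11111]: (1 AND ((1 XOR 1) AND 1)) -> 0
Full result column, 4 rows per line (a,b,c fixed per line; d,e runs 00..11 left to right):
  rows 0-3 [a,b,c=000]: 0000  = hex 0
  rows 4-7 [a,b,c=001]: 0000  = hex 0
  rows 8-11 [a,b,c=010]: 0101  = hex 5
  rows 12-15 [a,b,c=011]: 1010  = hex A
  rows 16-19 [a,b,c=100]: 0000  = hex 0
  rows 20-23 [a,b,c=101]: 0000  = hex 0
  rows 24-27 [a,b,c=110]: 0101  = hex 5
  rows 28-31 [a,b,c=111]: 1010  = hex A
Output column (row 0 .. row 31) = 00000000010110100000000001011010
Output column grouped in 4s = 0000 0000 0101 1010 0000 0000 0101 1010 = 0x005A005A
Convert to decimal digit by digit (value = value*16 + digit):
  0 -> 0
  0*16 + 0 = 0
  0*16 + 5 = 5
  5*16 + 10 (A) = 90
  90*16 + 0 = 1440
  1440*16 + 0 = 23040
  23040*16 + 5 = 368645
  368645*16 + 10 (A) = 5898330
Decimal = 5898330

5898330


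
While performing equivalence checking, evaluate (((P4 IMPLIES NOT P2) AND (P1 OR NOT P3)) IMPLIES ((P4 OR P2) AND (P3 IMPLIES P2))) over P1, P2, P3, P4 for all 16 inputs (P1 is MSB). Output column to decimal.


Formula: (((P4 IMPLIES NOT P2) AND (P1 OR NOT P3)) IMPLIES ((P4 OR P2) AND (P3 IMPLIES P2))) over P1, P2, P3, P4 (16 rows)
Evaluate each row (bits = P1,P2,P3,P4, MSB first):
  row 0 [0000]: (((0 IMPLIES NOT 0) AND (0 OR NOT 0)) IMPLIES ((0 OR 0) AND (0 IMPLIES 0))) -> 0
  row 1 [0001]: (((1 IMPLIES NOT 0) AND (0 OR NOT 0)) IMPLIES ((1 OR 0) AND (0 IMPLIES 0))) -> 1
  row 2 [0010]: (((0 IMPLIES NOT 0) AND (0 OR NOT 1)) IMPLIES ((0 OR 0) AND (1 IMPLIES 0))) -> 1
  row 3 [0011]: (((1 IMPLIES NOT 0) AND (0 OR NOT 1)) IMPLIES ((1 OR 0) AND (1 IMPLIES 0))) -> 1
  row 4 [0100]: (((0 IMPLIES NOT 1) AND (0 OR NOT 0)) IMPLIES ((0 OR 1) AND (0 IMPLIES 1))) -> 1
  row 5 [0101]: (((1 IMPLIES NOT 1) AND (0 OR NOT 0)) IMPLIES ((1 OR 1) AND (0 IMPLIES 1))) -> 1
  row 6 [0110]: (((0 IMPLIES NOT 1) AND (0 OR NOT 1)) IMPLIES ((0 OR 1) AND (1 IMPLIES 1))) -> 1
  row 7 [0111]: (((1 IMPLIES NOT 1) AND (0 OR NOT 1)) IMPLIES ((1 OR 1) AND (1 IMPLIES 1))) -> 1
  row 8 [1000]: (((0 IMPLIES NOT 0) AND (1 OR NOT 0)) IMPLIES ((0 OR 0) AND (0 IMPLIES 0))) -> 0
  row 9 [1001]: (((1 IMPLIES NOT 0) AND (1 OR NOT 0)) IMPLIES ((1 OR 0) AND (0 IMPLIES 0))) -> 1
  row 10 [1010]: (((0 IMPLIES NOT 0) AND (1 OR NOT 1)) IMPLIES ((0 OR 0) AND (1 IMPLIES 0))) -> 0
  row 11 [1011]: (((1 IMPLIES NOT 0) AND (1 OR NOT 1)) IMPLIES ((1 OR 0) AND (1 IMPLIES 0))) -> 0
  row 12 [1100]: (((0 IMPLIES NOT 1) AND (1 OR NOT 0)) IMPLIES ((0 OR 1) AND (0 IMPLIES 1))) -> 1
  row 13 [1101]: (((1 IMPLIES NOT 1) AND (1 OR NOT 0)) IMPLIES ((1 OR 1) AND (0 IMPLIES 1))) -> 1
  row 14 [1110]: (((0 IMPLIES NOT 1) AND (1 OR NOT 1)) IMPLIES ((0 OR 1) AND (1 IMPLIES 1))) -> 1
  row 15 [1111]: (((1 IMPLIES NOT 1) AND (1 OR NOT 1)) IMPLIES ((1 OR 1) AND (1 IMPLIES 1))) -> 1
Full result column, 4 rows per line (P1,P2 fixed per line; P3,P4 runs 00..11 left to right):
  rows 0-3 [P1,P2=00]: 0111  = hex 7
  rows 4-7 [P1,P2=01]: 1111  = hex F
  rows 8-11 [P1,P2=10]: 0100  = hex 4
  rows 12-15 [P1,P2=11]: 1111  = hex F
Output column (row 0 .. row 15) = 0111111101001111
Output column grouped in 4s = 0111 1111 0100 1111 = 0x7F4F
Convert to decimal digit by digit (value = value*16 + digit):
  7 -> 7
  7*16 + 15 (F) = 127
  127*16 + 4 = 2036
  2036*16 + 15 (F) = 32591
Decimal = 32591

32591


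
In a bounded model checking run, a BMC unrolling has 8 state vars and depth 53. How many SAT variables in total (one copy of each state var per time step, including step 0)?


BMC unrolls to depth k, creating one copy of each state var for steps 0..k.
Step count = 53 + 1 = 54 (steps 0 through 53)
Vars per step = 8
Total = 8 * 54 = 432

432


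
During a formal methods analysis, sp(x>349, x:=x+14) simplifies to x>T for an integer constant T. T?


Formula: sp(P, x:=E) = exists old_x. (x = E[old_x/x]) AND P[old_x/x] (old_x is the value of x before the assignment; eliminate old_x by solving x = E[old_x/x] for old_x)
Step 1: Precondition P: x>349, i.e. old_x > 349
Step 2: Assignment gives x = old_x + 14, so old_x = x - 14
Step 3: Substitute into P: x - 14 > 349
Step 4: Simplify: x > 349+14 = 363

363


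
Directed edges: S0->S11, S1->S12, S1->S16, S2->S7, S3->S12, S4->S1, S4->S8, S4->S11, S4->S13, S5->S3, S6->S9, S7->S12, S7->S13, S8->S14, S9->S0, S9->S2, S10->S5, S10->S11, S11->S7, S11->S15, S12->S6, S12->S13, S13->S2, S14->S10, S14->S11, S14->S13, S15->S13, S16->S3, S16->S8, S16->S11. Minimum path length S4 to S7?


BFS layer-by-layer from S4:
  dist 0: {S4}
  dist 1: {S1, S8, S11, S13}
  dist 2: {S2, S7, S12, S14, S15, S16}
  -> S7 reached at distance 2
Shortest path length = 2

2


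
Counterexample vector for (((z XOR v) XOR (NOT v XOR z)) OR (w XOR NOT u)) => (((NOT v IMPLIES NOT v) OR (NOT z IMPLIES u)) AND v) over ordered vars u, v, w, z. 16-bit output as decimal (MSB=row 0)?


F1 = (((z XOR v) XOR (NOT v XOR z)) OR (w XOR NOT u))
F2 = (((NOT v IMPLIES NOT v) OR (NOT z IMPLIES u)) AND v)
Counterexample to F1=>F2 is where F1=1 and F2=0.
Evaluate each row (bits = u,v,w,z, MSB first):
  row 0 [0000]: F1=1 F2=0 -> F1&~F2 -> 1
  row 1 [0001]: F1=1 F2=0 -> F1&~F2 -> 1
  row 2 [0010]: F1=1 F2=0 -> F1&~F2 -> 1
  row 3 [0011]: F1=1 F2=0 -> F1&~F2 -> 1
  row 4 [0100]: F1=1 F2=1 -> F1&~F2 -> 0
  row 5 [0101]: F1=1 F2=1 -> F1&~F2 -> 0
  row 6 [0110]: F1=1 F2=1 -> F1&~F2 -> 0
  row 7 [0111]: F1=1 F2=1 -> F1&~F2 -> 0
  row 8 [1000]: F1=1 F2=0 -> F1&~F2 -> 1
  row 9 [1001]: F1=1 F2=0 -> F1&~F2 -> 1
  row 10 [1010]: F1=1 F2=0 -> F1&~F2 -> 1
  row 11 [1011]: F1=1 F2=0 -> F1&~F2 -> 1
  row 12 [1100]: F1=1 F2=1 -> F1&~F2 -> 0
  row 13 [1101]: F1=1 F2=1 -> F1&~F2 -> 0
  row 14 [1110]: F1=1 F2=1 -> F1&~F2 -> 0
  row 15 [1111]: F1=1 F2=1 -> F1&~F2 -> 0
Full result column, 4 rows per line (u,v fixed per line; w,z runs 00..11 left to right):
  rows 0-3 [u,v=00]: 1111  = hex F
  rows 4-7 [u,v=01]: 0000  = hex 0
  rows 8-11 [u,v=10]: 1111  = hex F
  rows 12-15 [u,v=11]: 0000  = hex 0
Counterexample vector (row 0 .. row 15) = 1111000011110000
Output column grouped in 4s = 1111 0000 1111 0000 = 0xF0F0
Convert to decimal digit by digit (value = value*16 + digit):
  F -> 15
  15*16 + 0 = 240
  240*16 + 15 (F) = 3855
  3855*16 + 0 = 61680
Decimal = 61680

61680


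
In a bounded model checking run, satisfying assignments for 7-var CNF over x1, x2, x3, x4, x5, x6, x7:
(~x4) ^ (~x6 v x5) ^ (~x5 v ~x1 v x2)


CNF with 3 clauses over 7 vars (128 assignments).
An assignment satisfies CNF iff every clause has >=1 true literal.
Check each row (bits = x1,x2,x3,x4,x5,x6,x7; clause T/F shown):
  row 0 [0000000]: clauses=TTT -> 1
  row 1 [0000001]: clauses=TTT -> 1
  row 2 [0000010]: clauses=TFT -> 0
  row 3 [0000011]: clauses=TFT -> 0
  row 4 [0000100]: clauses=TTT -> 1
  (every remaining row is evaluated the same way; all 128 results are listed next)
Full result column, 8 rows per line (x1,x2,x3,x4 fixed per line; x5,x6,x7 runs 000..111 left to right):
  rows 0-7 [x1,x2,x3,x4=0000]: 11001111  (ones: 6)
  rows 8-15 [x1,x2,x3,x4=0001]: 00000000  (ones: 0)
  rows 16-23 [x1,x2,x3,x4=0010]: 11001111  (ones: 6)
  rows 24-31 [x1,x2,x3,x4=0011]: 00000000  (ones: 0)
  rows 32-39 [x1,x2,x3,x4=0100]: 11001111  (ones: 6)
  rows 40-47 [x1,x2,x3,x4=0101]: 00000000  (ones: 0)
  rows 48-55 [x1,x2,x3,x4=0110]: 11001111  (ones: 6)
  rows 56-63 [x1,x2,x3,x4=0111]: 00000000  (ones: 0)
  rows 64-71 [x1,x2,x3,x4=1000]: 11000000  (ones: 2)
  rows 72-79 [x1,x2,x3,x4=1001]: 00000000  (ones: 0)
  rows 80-87 [x1,x2,x3,x4=1010]: 11000000  (ones: 2)
  rows 88-95 [x1,x2,x3,x4=1011]: 00000000  (ones: 0)
  rows 96-103 [x1,x2,x3,x4=1100]: 11001111  (ones: 6)
  rows 104-111 [x1,x2,x3,x4=1101]: 00000000  (ones: 0)
  rows 112-119 [x1,x2,x3,x4=1110]: 11001111  (ones: 6)
  rows 120-127 [x1,x2,x3,x4=1111]: 00000000  (ones: 0)
Satisfying assignments = 6+0+6+0+6+0+6+0+2+0+2+0+6+0+6+0 = 40

40


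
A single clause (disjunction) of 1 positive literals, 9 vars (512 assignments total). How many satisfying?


Step 1: Total=2^9=512
Step 2: Unsat when all 1 false: 2^8=256
Step 3: Sat=512-256=256

256


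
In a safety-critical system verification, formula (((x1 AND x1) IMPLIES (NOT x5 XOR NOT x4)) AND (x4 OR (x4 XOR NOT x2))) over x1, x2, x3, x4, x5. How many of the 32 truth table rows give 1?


Formula: (((x1 AND x1) IMPLIES (NOT x5 XOR NOT x4)) AND (x4 OR (x4 XOR NOT x2))) over 5 vars (32 rows)
Evaluate each row (x1, x2, x3, x4, x5 as bits, MSB first):
  row 0 [00000]: (((0 AND 0) IMPLIES (NOT 0 XOR NOT 0)) AND (0 OR (0 XOR NOT 0))) -> 1
  row 1 [00001]: (((0 AND 0) IMPLIES (NOT 1 XOR NOT 0)) AND (0 OR (0 XOR NOT 0))) -> 1
  row 2 [00010]: (((0 AND 0) IMPLIES (NOT 0 XOR NOT 1)) AND (1 OR (1 XOR NOT 0))) -> 1
  row 3 [00011]: (((0 AND 0) IMPLIES (NOT 1 XOR NOT 1)) AND (1 OR (1 XOR NOT 0))) -> 1
  row 4 [00100]: (((0 AND 0) IMPLIES (NOT 0 XOR NOT 0)) AND (0 OR (0 XOR NOT 0))) -> 1
  row 5 [00101]: (((0 AND 0) IMPLIES (NOT 1 XOR NOT 0)) AND (0 OR (0 XOR NOT 0))) -> 1
  row 6 [00110]: (((0 AND 0) IMPLIES (NOT 0 XOR NOT 1)) AND (1 OR (1 XOR NOT 0))) -> 1
  row 7 [00111]: (((0 AND 0) IMPLIES (NOT 1 XOR NOT 1)) AND (1 OR (1 XOR NOT 0))) -> 1
  row 8 [01000]: (((0 AND 0) IMPLIES (NOT 0 XOR NOT 0)) AND (0 OR (0 XOR NOT 1))) -> 0
  row 9 [01001]: (((0 AND 0) IMPLIES (NOT 1 XOR NOT 0)) AND (0 OR (0 XOR NOT 1))) -> 0
  row 10 [01010]: (((0 AND 0) IMPLIES (NOT 0 XOR NOT 1)) AND (1 OR (1 XOR NOT 1))) -> 1
  row 11 [01011]: (((0 AND 0) IMPLIES (NOT 1 XOR NOT 1)) AND (1 OR (1 XOR NOT 1))) -> 1
  row 12 [01100]: (((0 AND 0) IMPLIES (NOT 0 XOR NOT 0)) AND (0 OR (0 XOR NOT 1))) -> 0
  row 13 [01101]: (((0 AND 0) IMPLIES (NOT 1 XOR NOT 0)) AND (0 OR (0 XOR NOT 1))) -> 0
  row 14 [01110]: (((0 AND 0) IMPLIES (NOT 0 XOR NOT 1)) AND (1 OR (1 XOR NOT 1))) -> 1
  row 15 [01111]: (((0 AND 0) IMPLIES (NOT 1 XOR NOT 1)) AND (1 OR (1 XOR NOT 1))) -> 1
  row 16 [10000]: (((1 AND 1) IMPLIES (NOT 0 XOR NOT 0)) AND (0 OR (0 XOR NOT 0))) -> 0
  row 17 [10001]: (((1 AND 1) IMPLIES (NOT 1 XOR NOT 0)) AND (0 OR (0 XOR NOT 0))) -> 1
  row 18 [10010]: (((1 AND 1) IMPLIES (NOT 0 XOR NOT 1)) AND (1 OR (1 XOR NOT 0))) -> 1
  row 19 [10011]: (((1 AND 1) IMPLIES (NOT 1 XOR NOT 1)) AND (1 OR (1 XOR NOT 0))) -> 0
  row 20 [10100]: (((1 AND 1) IMPLIES (NOT 0 XOR NOT 0)) AND (0 OR (0 XOR NOT 0))) -> 0
  row 21 [10101]: (((1 AND 1) IMPLIES (NOT 1 XOR NOT 0)) AND (0 OR (0 XOR NOT 0))) -> 1
  row 22 [10110]: (((1 AND 1) IMPLIES (NOT 0 XOR NOT 1)) AND (1 OR (1 XOR NOT 0))) -> 1
  row 23 [10111]: (((1 AND 1) IMPLIES (NOT 1 XOR NOT 1)) AND (1 OR (1 XOR NOT 0))) -> 0
  row 24 [11000]: (((1 AND 1) IMPLIES (NOT 0 XOR NOT 0)) AND (0 OR (0 XOR NOT 1))) -> 0
  row 25 [11001]: (((1 AND 1) IMPLIES (NOT 1 XOR NOT 0)) AND (0 OR (0 XOR NOT 1))) -> 0
  row 26 [11010]: (((1 AND 1) IMPLIES (NOT 0 XOR NOT 1)) AND (1 OR (1 XOR NOT 1))) -> 1
  row 27 [11011]: (((1 AND 1) IMPLIES (NOT 1 XOR NOT 1)) AND (1 OR (1 XOR NOT 1))) -> 0
  row 28 [11100]: (((1 AND 1) IMPLIES (NOT 0 XOR NOT 0)) AND (0 OR (0 XOR NOT 1))) -> 0
  row 29 [11101]: (((1 AND 1) IMPLIES (NOT 1 XOR NOT 0)) AND (0 OR (0 XOR NOT 1))) -> 0
  row 30 [11110]: (((1 AND 1) IMPLIES (NOT 0 XOR NOT 1)) AND (1 OR (1 XOR NOT 1))) -> 1
  row 31 [11111]: (((1 AND 1) IMPLIES (NOT 1 XOR NOT 1)) AND (1 OR (1 XOR NOT 1))) -> 0
Full result column, 8 rows per line (x1,x2 fixed per line; x3,x4,x5 runs 000..111 left to right):
  rows 0-7 [x1,x2=00]: 11111111  (ones: 8)
  rows 8-15 [x1,x2=01]: 00110011  (ones: 4)
  rows 16-23 [x1,x2=10]: 01100110  (ones: 4)
  rows 24-31 [x1,x2=11]: 00100010  (ones: 2)
Count of 1-rows = 8+4+4+2 = 18

18


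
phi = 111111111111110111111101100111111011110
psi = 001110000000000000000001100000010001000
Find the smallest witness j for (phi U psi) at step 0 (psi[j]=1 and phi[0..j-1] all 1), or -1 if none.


(phi U psi) at 0: need smallest j with psi[j]=1 and phi[i]=1 for all i in [0,j).
Scan from step 0:
  step 0: phi=1, psi=0 -> continue
  step 1: phi=1, psi=0 -> continue
  step 2: psi=1 and phi held for [0,2) -> witness found
Witness step = 2

2


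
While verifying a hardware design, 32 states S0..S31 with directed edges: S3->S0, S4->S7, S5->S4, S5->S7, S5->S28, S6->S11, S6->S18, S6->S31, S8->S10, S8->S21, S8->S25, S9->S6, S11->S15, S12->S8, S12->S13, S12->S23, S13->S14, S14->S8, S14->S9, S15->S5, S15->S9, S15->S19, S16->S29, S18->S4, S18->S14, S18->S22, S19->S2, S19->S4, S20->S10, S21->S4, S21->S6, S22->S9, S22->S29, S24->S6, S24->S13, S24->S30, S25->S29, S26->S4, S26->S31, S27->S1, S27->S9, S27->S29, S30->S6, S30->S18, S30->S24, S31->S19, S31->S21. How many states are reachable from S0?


BFS from S0:
  layer 0: {S0}
Reachable set: {S0}
Count = 1

1


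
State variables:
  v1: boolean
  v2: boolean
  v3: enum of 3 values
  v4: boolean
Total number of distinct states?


State space = product of domain sizes of all variables.
Domain sizes:
  v1 (boolean): 2
  v2 (boolean): 2
  v3 (enum of 3 values): 3
  v4 (boolean): 2
Product = 2 * 2 * 3 * 2 = 24

24


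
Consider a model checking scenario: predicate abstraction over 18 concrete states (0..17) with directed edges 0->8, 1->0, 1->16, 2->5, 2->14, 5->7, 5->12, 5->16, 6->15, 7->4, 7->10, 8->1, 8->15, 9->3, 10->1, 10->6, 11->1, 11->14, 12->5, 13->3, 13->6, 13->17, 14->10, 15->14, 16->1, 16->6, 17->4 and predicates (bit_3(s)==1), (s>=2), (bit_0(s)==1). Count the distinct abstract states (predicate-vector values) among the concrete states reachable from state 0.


BFS from 0:
Concrete reachable: {0, 1, 6, 8, 10, 14, 15, 16}
Abstract via predicates (bit_3(s)==1), (s>=2), (bit_0(s)==1):
  (0,0,0) <- {0}
  (0,0,1) <- {1}
  (0,1,0) <- {6, 16}
  (1,1,0) <- {8, 10, 14}
  (1,1,1) <- {15}
Distinct abstract states = 5

5


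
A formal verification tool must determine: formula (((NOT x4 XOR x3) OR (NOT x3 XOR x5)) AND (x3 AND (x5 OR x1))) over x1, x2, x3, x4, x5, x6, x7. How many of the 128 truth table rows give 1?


Formula: (((NOT x4 XOR x3) OR (NOT x3 XOR x5)) AND (x3 AND (x5 OR x1))) over 7 vars (128 rows)
Evaluate each row (x1, x2, x3, x4, x5, x6, x7 as bits, MSB first):
  row 0 [0000000]: (((NOT 0 XOR 0) OR (NOT 0 XOR 0)) AND (0 AND (0 OR 0))) -> 0
  row 1 [0000001]: (((NOT 0 XOR 0) OR (NOT 0 XOR 0)) AND (0 AND (0 OR 0))) -> 0
  row 2 [0000010]: (((NOT 0 XOR 0) OR (NOT 0 XOR 0)) AND (0 AND (0 OR 0))) -> 0
  row 3 [0000011]: (((NOT 0 XOR 0) OR (NOT 0 XOR 0)) AND (0 AND (0 OR 0))) -> 0
  row 4 [0000100]: (((NOT 0 XOR 0) OR (NOT 0 XOR 1)) AND (0 AND (1 OR 0))) -> 0
  (every remaining row is evaluated the same way; all 128 results are listed next)
Full result column, 8 rows per line (x1,x2,x3,x4 fixed per line; x5,x6,x7 runs 000..111 left to right):
  rows 0-7 [x1,x2,x3,x4=0000]: 00000000  (ones: 0)
  rows 8-15 [x1,x2,x3,x4=0001]: 00000000  (ones: 0)
  rows 16-23 [x1,x2,x3,x4=0010]: 00001111  (ones: 4)
  rows 24-31 [x1,x2,x3,x4=0011]: 00001111  (ones: 4)
  rows 32-39 [x1,x2,x3,x4=0100]: 00000000  (ones: 0)
  rows 40-47 [x1,x2,x3,x4=0101]: 00000000  (ones: 0)
  rows 48-55 [x1,x2,x3,x4=0110]: 00001111  (ones: 4)
  rows 56-63 [x1,x2,x3,x4=0111]: 00001111  (ones: 4)
  rows 64-71 [x1,x2,x3,x4=1000]: 00000000  (ones: 0)
  rows 72-79 [x1,x2,x3,x4=1001]: 00000000  (ones: 0)
  rows 80-87 [x1,x2,x3,x4=1010]: 00001111  (ones: 4)
  rows 88-95 [x1,x2,x3,x4=1011]: 11111111  (ones: 8)
  rows 96-103 [x1,x2,x3,x4=1100]: 00000000  (ones: 0)
  rows 104-111 [x1,x2,x3,x4=1101]: 00000000  (ones: 0)
  rows 112-119 [x1,x2,x3,x4=1110]: 00001111  (ones: 4)
  rows 120-127 [x1,x2,x3,x4=1111]: 11111111  (ones: 8)
Count of 1-rows = 0+0+4+4+0+0+4+4+0+0+4+8+0+0+4+8 = 40

40


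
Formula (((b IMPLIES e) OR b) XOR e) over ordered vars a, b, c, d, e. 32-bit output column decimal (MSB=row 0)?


Formula: (((b IMPLIES e) OR b) XOR e) over a, b, c, d, e (32 rows)
Evaluate each row (bits = a,b,c,d,e, MSB first):
  row 0 [00000]: (((0 IMPLIES 0) OR 0) XOR 0) -> 1
  row 1 [00001]: (((0 IMPLIES 1) OR 0) XOR 1) -> 0
  row 2 [00010]: (((0 IMPLIES 0) OR 0) XOR 0) -> 1
  row 3 [00011]: (((0 IMPLIES 1) OR 0) XOR 1) -> 0
  row 4 [00100]: (((0 IMPLIES 0) OR 0) XOR 0) -> 1
  row 5 [00101]: (((0 IMPLIES 1) OR 0) XOR 1) -> 0
  row 6 [00110]: (((0 IMPLIES 0) OR 0) XOR 0) -> 1
  row 7 [00111]: (((0 IMPLIES 1) OR 0) XOR 1) -> 0
  row 8 [01000]: (((1 IMPLIES 0) OR 1) XOR 0) -> 1
  row 9 [01001]: (((1 IMPLIES 1) OR 1) XOR 1) -> 0
  row 10 [01010]: (((1 IMPLIES 0) OR 1) XOR 0) -> 1
  row 11 [01011]: (((1 IMPLIES 1) OR 1) XOR 1) -> 0
  row 12 [01100]: (((1 IMPLIES 0) OR 1) XOR 0) -> 1
  row 13 [01101]: (((1 IMPLIES 1) OR 1) XOR 1) -> 0
  row 14 [01110]: (((1 IMPLIES 0) OR 1) XOR 0) -> 1
  row 15 [01111]: (((1 IMPLIES 1) OR 1) XOR 1) -> 0
  row 16 [10000]: (((0 IMPLIES 0) OR 0) XOR 0) -> 1
  row 17 [10001]: (((0 IMPLIES 1) OR 0) XOR 1) -> 0
  row 18 [10010]: (((0 IMPLIES 0) OR 0) XOR 0) -> 1
  row 19 [10011]: (((0 IMPLIES 1) OR 0) XOR 1) -> 0
  row 20 [10100]: (((0 IMPLIES 0) OR 0) XOR 0) -> 1
  row 21 [10101]: (((0 IMPLIES 1) OR 0) XOR 1) -> 0
  row 22 [10110]: (((0 IMPLIES 0) OR 0) XOR 0) -> 1
  row 23 [10111]: (((0 IMPLIES 1) OR 0) XOR 1) -> 0
  row 24 [11000]: (((1 IMPLIES 0) OR 1) XOR 0) -> 1
  row 25 [11001]: (((1 IMPLIES 1) OR 1) XOR 1) -> 0
  row 26 [11010]: (((1 IMPLIES 0) OR 1) XOR 0) -> 1
  row 27 [11011]: (((1 IMPLIES 1) OR 1) XOR 1) -> 0
  row 28 [11100]: (((1 IMPLIES 0) OR 1) XOR 0) -> 1
  row 29 [11101]: (((1 IMPLIES 1) OR 1) XOR 1) -> 0
  row 30 [11110]: (((1 IMPLIES 0) OR 1) XOR 0) -> 1
  row 31 [11111]: (((1 IMPLIES 1) OR 1) XOR 1) -> 0
Full result column, 4 rows per line (a,b,c fixed per line; d,e runs 00..11 left to right):
  rows 0-3 [a,b,c=000]: 1010  = hex A
  rows 4-7 [a,b,c=001]: 1010  = hex A
  rows 8-11 [a,b,c=010]: 1010  = hex A
  rows 12-15 [a,b,c=011]: 1010  = hex A
  rows 16-19 [a,b,c=100]: 1010  = hex A
  rows 20-23 [a,b,c=101]: 1010  = hex A
  rows 24-27 [a,b,c=110]: 1010  = hex A
  rows 28-31 [a,b,c=111]: 1010  = hex A
Output column (row 0 .. row 31) = 10101010101010101010101010101010
Output column grouped in 4s = 1010 1010 1010 1010 1010 1010 1010 1010 = 0xAAAAAAAA
Convert to decimal digit by digit (value = value*16 + digit):
  A -> 10
  10*16 + 10 (A) = 170
  170*16 + 10 (A) = 2730
  2730*16 + 10 (A) = 43690
  43690*16 + 10 (A) = 699050
  699050*16 + 10 (A) = 11184810
  11184810*16 + 10 (A) = 178956970
  178956970*16 + 10 (A) = 2863311530
Decimal = 2863311530

2863311530


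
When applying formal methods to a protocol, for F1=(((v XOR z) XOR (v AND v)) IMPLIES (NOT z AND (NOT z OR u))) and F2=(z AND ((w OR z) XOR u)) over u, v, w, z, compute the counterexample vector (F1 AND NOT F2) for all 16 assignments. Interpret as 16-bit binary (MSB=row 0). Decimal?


F1 = (((v XOR z) XOR (v AND v)) IMPLIES (NOT z AND (NOT z OR u)))
F2 = (z AND ((w OR z) XOR u))
Counterexample to F1=>F2 is where F1=1 and F2=0.
Evaluate each row (bits = u,v,w,z, MSB first):
  row 0 [0000]: F1=1 F2=0 -> F1&~F2 -> 1
  row 1 [0001]: F1=0 F2=1 -> F1&~F2 -> 0
  row 2 [0010]: F1=1 F2=0 -> F1&~F2 -> 1
  row 3 [0011]: F1=0 F2=1 -> F1&~F2 -> 0
  row 4 [0100]: F1=1 F2=0 -> F1&~F2 -> 1
  row 5 [0101]: F1=0 F2=1 -> F1&~F2 -> 0
  row 6 [0110]: F1=1 F2=0 -> F1&~F2 -> 1
  row 7 [0111]: F1=0 F2=1 -> F1&~F2 -> 0
  row 8 [1000]: F1=1 F2=0 -> F1&~F2 -> 1
  row 9 [1001]: F1=0 F2=0 -> F1&~F2 -> 0
  row 10 [1010]: F1=1 F2=0 -> F1&~F2 -> 1
  row 11 [1011]: F1=0 F2=0 -> F1&~F2 -> 0
  row 12 [1100]: F1=1 F2=0 -> F1&~F2 -> 1
  row 13 [1101]: F1=0 F2=0 -> F1&~F2 -> 0
  row 14 [1110]: F1=1 F2=0 -> F1&~F2 -> 1
  row 15 [1111]: F1=0 F2=0 -> F1&~F2 -> 0
Full result column, 4 rows per line (u,v fixed per line; w,z runs 00..11 left to right):
  rows 0-3 [u,v=00]: 1010  = hex A
  rows 4-7 [u,v=01]: 1010  = hex A
  rows 8-11 [u,v=10]: 1010  = hex A
  rows 12-15 [u,v=11]: 1010  = hex A
Counterexample vector (row 0 .. row 15) = 1010101010101010
Output column grouped in 4s = 1010 1010 1010 1010 = 0xAAAA
Convert to decimal digit by digit (value = value*16 + digit):
  A -> 10
  10*16 + 10 (A) = 170
  170*16 + 10 (A) = 2730
  2730*16 + 10 (A) = 43690
Decimal = 43690

43690


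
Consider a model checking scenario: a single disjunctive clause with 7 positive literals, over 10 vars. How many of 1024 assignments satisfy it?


Step 1: Total=2^10=1024
Step 2: Unsat when all 7 false: 2^3=8
Step 3: Sat=1024-8=1016

1016


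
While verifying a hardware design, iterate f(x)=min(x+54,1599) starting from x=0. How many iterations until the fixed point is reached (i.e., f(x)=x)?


Step 1: x=0, cap=1599, increment=54
Step 2: x grows by 54 each step until capped at 1599; fixed point is x=1599
Step 3: iterations = ceil(1599/54) = 30

30


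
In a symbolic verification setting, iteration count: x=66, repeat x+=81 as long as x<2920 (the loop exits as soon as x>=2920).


Step 1: x goes from 66 toward 2920 by 81; the body runs while x<2920, so iterations = ceil((bound-start)/step)
Step 2: Distance=2854
Step 3: ceil(2854/81)=36

36


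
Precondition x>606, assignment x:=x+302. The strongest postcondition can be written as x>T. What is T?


Formula: sp(P, x:=E) = exists old_x. (x = E[old_x/x]) AND P[old_x/x] (old_x is the value of x before the assignment; eliminate old_x by solving x = E[old_x/x] for old_x)
Step 1: Precondition P: x>606, i.e. old_x > 606
Step 2: Assignment gives x = old_x + 302, so old_x = x - 302
Step 3: Substitute into P: x - 302 > 606
Step 4: Simplify: x > 606+302 = 908

908


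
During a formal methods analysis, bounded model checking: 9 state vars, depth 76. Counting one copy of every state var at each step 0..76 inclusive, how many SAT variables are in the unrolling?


BMC unrolls to depth k, creating one copy of each state var for steps 0..k.
Step count = 76 + 1 = 77 (steps 0 through 76)
Vars per step = 9
Total = 9 * 77 = 693

693


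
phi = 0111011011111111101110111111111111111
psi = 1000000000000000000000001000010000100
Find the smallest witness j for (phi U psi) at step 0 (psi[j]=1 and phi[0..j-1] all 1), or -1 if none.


(phi U psi) at 0: need smallest j with psi[j]=1 and phi[i]=1 for all i in [0,j).
Scan from step 0:
  step 0: psi=1 and phi held for [0,0) -> witness found
Witness step = 0

0


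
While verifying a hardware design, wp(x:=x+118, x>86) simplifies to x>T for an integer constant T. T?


Formula: wp(x:=E, P) = P[E/x] (substitute E for x in postcondition)
Step 1: Postcondition: x>86
Step 2: Substitute x+118 for x: x+118>86
Step 3: Solve for x: x > 86-118 = -32

-32


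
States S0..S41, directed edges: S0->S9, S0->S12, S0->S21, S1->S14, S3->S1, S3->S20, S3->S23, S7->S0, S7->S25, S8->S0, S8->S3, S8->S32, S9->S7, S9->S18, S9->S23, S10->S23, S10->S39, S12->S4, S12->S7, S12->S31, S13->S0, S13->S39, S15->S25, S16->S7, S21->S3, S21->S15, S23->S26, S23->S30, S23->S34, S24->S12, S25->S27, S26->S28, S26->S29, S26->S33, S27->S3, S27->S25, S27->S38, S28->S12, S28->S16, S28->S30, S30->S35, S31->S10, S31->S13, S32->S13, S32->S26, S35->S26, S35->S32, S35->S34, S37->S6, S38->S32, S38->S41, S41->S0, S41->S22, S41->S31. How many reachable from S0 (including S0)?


BFS from S0:
  layer 0: {S0}
  layer 1: {S9, S12, S21}
  layer 2: {S3, S4, S7, S15, S18, S23, S31}
  layer 3: {S1, S10, S13, S20, S25, S26, S30, S34}
  layer 4: {S14, S27, S28, S29, S33, S35, S39}
  layer 5: {S16, S32, S38}
  layer 6: {S41}
  layer 7: {S22}
Reachable set: {S0, S1, S3, S4, S7, S9, S10, S12, S13, S14, S15, S16, S18, S20, S21, S22, S23, S25, S26, S27, S28, S29, S30, S31, S32, S33, S34, S35, S38, S39, S41}
Count = 31

31


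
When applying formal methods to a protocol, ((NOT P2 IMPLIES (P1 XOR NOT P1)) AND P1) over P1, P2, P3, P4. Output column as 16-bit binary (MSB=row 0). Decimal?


Formula: ((NOT P2 IMPLIES (P1 XOR NOT P1)) AND P1) over P1, P2, P3, P4 (16 rows)
Evaluate each row (bits = P1,P2,P3,P4, MSB first):
  row 0 [0000]: ((NOT 0 IMPLIES (0 XOR NOT 0)) AND 0) -> 0
  row 1 [0001]: ((NOT 0 IMPLIES (0 XOR NOT 0)) AND 0) -> 0
  row 2 [0010]: ((NOT 0 IMPLIES (0 XOR NOT 0)) AND 0) -> 0
  row 3 [0011]: ((NOT 0 IMPLIES (0 XOR NOT 0)) AND 0) -> 0
  row 4 [0100]: ((NOT 1 IMPLIES (0 XOR NOT 0)) AND 0) -> 0
  row 5 [0101]: ((NOT 1 IMPLIES (0 XOR NOT 0)) AND 0) -> 0
  row 6 [0110]: ((NOT 1 IMPLIES (0 XOR NOT 0)) AND 0) -> 0
  row 7 [0111]: ((NOT 1 IMPLIES (0 XOR NOT 0)) AND 0) -> 0
  row 8 [1000]: ((NOT 0 IMPLIES (1 XOR NOT 1)) AND 1) -> 1
  row 9 [1001]: ((NOT 0 IMPLIES (1 XOR NOT 1)) AND 1) -> 1
  row 10 [1010]: ((NOT 0 IMPLIES (1 XOR NOT 1)) AND 1) -> 1
  row 11 [1011]: ((NOT 0 IMPLIES (1 XOR NOT 1)) AND 1) -> 1
  row 12 [1100]: ((NOT 1 IMPLIES (1 XOR NOT 1)) AND 1) -> 1
  row 13 [1101]: ((NOT 1 IMPLIES (1 XOR NOT 1)) AND 1) -> 1
  row 14 [1110]: ((NOT 1 IMPLIES (1 XOR NOT 1)) AND 1) -> 1
  row 15 [1111]: ((NOT 1 IMPLIES (1 XOR NOT 1)) AND 1) -> 1
Full result column, 4 rows per line (P1,P2 fixed per line; P3,P4 runs 00..11 left to right):
  rows 0-3 [P1,P2=00]: 0000  = hex 0
  rows 4-7 [P1,P2=01]: 0000  = hex 0
  rows 8-11 [P1,P2=10]: 1111  = hex F
  rows 12-15 [P1,P2=11]: 1111  = hex F
Output column (row 0 .. row 15) = 0000000011111111
Output column grouped in 4s = 0000 0000 1111 1111 = 0x00FF
Convert to decimal digit by digit (value = value*16 + digit):
  0 -> 0
  0*16 + 0 = 0
  0*16 + 15 (F) = 15
  15*16 + 15 (F) = 255
Decimal = 255

255
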